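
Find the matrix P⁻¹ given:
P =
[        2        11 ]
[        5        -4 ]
det(P) = -63
P⁻¹ =
[     4/63     11/63 ]
[     5/63     -2/63 ]

For a 2×2 matrix P = [[a, b], [c, d]] with det(P) ≠ 0, P⁻¹ = (1/det(P)) * [[d, -b], [-c, a]].
det(P) = (2)*(-4) - (11)*(5) = -8 - 55 = -63.
P⁻¹ = (1/-63) * [[-4, -11], [-5, 2]].
Dividing each entry by -63 and reducing:
P⁻¹ =
[     4/63     11/63 ]
[     5/63     -2/63 ]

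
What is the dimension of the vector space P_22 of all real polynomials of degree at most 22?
Dimension = 23

A polynomial of degree at most 22 can be written as a₀ + a₁x + a₂x² + … + a_22x^22, with 23 free coefficients a₀, …, a_22.
The set {1, x, x², …, x^22} is a basis: it spans P_22 (every such polynomial is a linear combination of these) and is linearly independent (a polynomial is zero iff all its coefficients are zero).
Therefore dim(P_22) = 22 + 1 = 23.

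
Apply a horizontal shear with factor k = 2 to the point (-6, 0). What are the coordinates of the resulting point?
(-6, 0)

Shear matrix for horizontal shear with factor k = 2:
[[1, 2], [0, 1]]
Result: (-6, 0) → (-6, 0)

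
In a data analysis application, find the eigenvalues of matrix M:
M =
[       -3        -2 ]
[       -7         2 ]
λ = -5, 4

Solve det(M - λI) = 0. For a 2×2 matrix the characteristic equation is λ² - (trace)λ + det = 0.
trace(M) = a + d = -3 + 2 = -1.
det(M) = a*d - b*c = (-3)*(2) - (-2)*(-7) = -6 - 14 = -20.
Characteristic equation: λ² - (-1)λ + (-20) = 0.
Discriminant = (-1)² - 4*(-20) = 1 + 80 = 81.
λ = (-1 ± √81) / 2 = (-1 ± 9) / 2 = -5, 4.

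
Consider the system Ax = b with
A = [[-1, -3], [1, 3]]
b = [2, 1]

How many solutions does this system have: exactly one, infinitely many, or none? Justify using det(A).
No solution

det(A) = (-1)*(3) - (-3)*(1) = 0, so A is singular.
The column space of A is span(column 1) = span([-1, 1]).
b = [2, 1] is not a scalar multiple of column 1, so b ∉ column space and the system is inconsistent — no solution.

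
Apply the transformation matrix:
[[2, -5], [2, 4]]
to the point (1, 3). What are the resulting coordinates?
(-13, 14)

Matrix multiplication:
[[2, -5], [2, 4]] × [1, 3]ᵀ
= [2×1 + -5×3, 2×1 + 4×3]ᵀ
= [-13.0000, 14.0000]ᵀ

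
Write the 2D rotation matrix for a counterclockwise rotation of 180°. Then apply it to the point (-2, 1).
R = [[-1, 0], [0, -1]]; R·(-2, 1) = (2, -1)

Rotation matrix formula: R(θ) = [[cos θ, -sin θ], [sin θ, cos θ]]
For θ = 180°:
cos(180°) = -1
sin(180°) = 0
R = [[-1, 0], [0, -1]]
Apply to (-2, 1): [-1·-2 + (0)·1, 0·-2 + -1·1] = (2, -1)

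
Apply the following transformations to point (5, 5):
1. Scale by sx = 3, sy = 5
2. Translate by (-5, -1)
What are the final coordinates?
(10, 24)

Step 1: Scale (5, 5) by (sx, sy) = (3, 5) → (15, 25)
Step 2: Translate by (-5, -1) → (10, 24)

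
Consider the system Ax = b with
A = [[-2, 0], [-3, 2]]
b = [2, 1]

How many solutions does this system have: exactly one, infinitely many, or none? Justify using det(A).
Exactly one solution

Compute det(A) = (-2)*(2) - (0)*(-3) = -4.
Because det(A) ≠ 0, A is invertible and Ax = b has a unique solution for every b (here x = A⁻¹ b).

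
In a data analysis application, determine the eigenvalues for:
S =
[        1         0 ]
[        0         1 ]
λ = 1, 1

Solve det(S - λI) = 0. For a 2×2 matrix the characteristic equation is λ² - (trace)λ + det = 0.
trace(S) = a + d = 1 + 1 = 2.
det(S) = a*d - b*c = (1)*(1) - (0)*(0) = 1 - 0 = 1.
Characteristic equation: λ² - (2)λ + (1) = 0.
Discriminant = (2)² - 4*(1) = 4 - 4 = 0.
λ = (2 ± √0) / 2 = (2 ± 0) / 2 = 1, 1.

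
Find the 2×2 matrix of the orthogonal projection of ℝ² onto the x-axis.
[[1, 0], [0, 0]]

The orthogonal projection onto the line spanned by a nonzero vector u = (a, b) has matrix P = (u uᵀ) / (uᵀ u) = (1/(a² + b²)) · [[a², ab], [ab, b²]].
Here u = (1, 0), so a² + b² = 1 + 0 = 1.
P = (1/1) · [[1, 0], [0, 0]] = [[1, 0], [0, 0]].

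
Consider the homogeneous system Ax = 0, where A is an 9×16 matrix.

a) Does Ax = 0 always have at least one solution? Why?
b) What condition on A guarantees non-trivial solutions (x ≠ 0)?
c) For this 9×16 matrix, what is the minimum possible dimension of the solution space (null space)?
a) Yes, x = 0 is always a solution. b) When A has linearly dependent columns (rank < n). c) Minimum nullity = 7.

a) x = 0 satisfies A·0 = 0, so the zero vector is always a solution.
b) Non-trivial solutions exist iff the columns of A are linearly dependent, equivalently rank(A) < n (the number of columns).
c) By rank-nullity, rank(A) + nullity(A) = n = 16. Since A has only 9 rows, rank(A) ≤ 9, so nullity(A) ≥ 16 - 9 = 7.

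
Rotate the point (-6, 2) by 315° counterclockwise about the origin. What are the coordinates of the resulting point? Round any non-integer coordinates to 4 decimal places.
(-2.8284, 5.6569)

Rotation matrix R(θ) = [[cos θ, -sin θ], [sin θ, cos θ]]; for θ = 315°:
R = [[√2/2, √2/2], [-√2/2, √2/2]]
Result: R × [-6, 2]ᵀ = [√2/2·-6 + (√2/2)·2, -√2/2·-6 + (√2/2)·2]ᵀ = (-2.8284, 5.6569)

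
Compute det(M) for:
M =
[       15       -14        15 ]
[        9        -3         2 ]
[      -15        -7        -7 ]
det(M) = -1557

Expand along row 0 (cofactor expansion): det(M) = a*(e*i - f*h) - b*(d*i - f*g) + c*(d*h - e*g), where the 3×3 is [[a, b, c], [d, e, f], [g, h, i]].
Minor M_00 = (-3)*(-7) - (2)*(-7) = 21 + 14 = 35.
Minor M_01 = (9)*(-7) - (2)*(-15) = -63 + 30 = -33.
Minor M_02 = (9)*(-7) - (-3)*(-15) = -63 - 45 = -108.
det(M) = (15)*(35) - (-14)*(-33) + (15)*(-108) = 525 - 462 - 1620 = -1557.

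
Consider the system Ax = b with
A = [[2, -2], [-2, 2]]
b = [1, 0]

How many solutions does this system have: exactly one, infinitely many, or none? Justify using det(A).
No solution

det(A) = (2)*(2) - (-2)*(-2) = 0, so A is singular.
The column space of A is span(column 1) = span([2, -2]).
b = [1, 0] is not a scalar multiple of column 1, so b ∉ column space and the system is inconsistent — no solution.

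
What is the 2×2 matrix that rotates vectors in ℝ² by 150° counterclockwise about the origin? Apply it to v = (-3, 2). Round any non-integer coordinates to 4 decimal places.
R = [[-√3/2, -1/2], [1/2, -√3/2]]; R·v = (1.5981, -3.2321)

A counterclockwise rotation by angle θ in ℝ² has matrix R(θ) = [[cos θ, -sin θ], [sin θ, cos θ]].
For θ = 150°: cos θ = -√3/2, sin θ = 1/2.
R(150°) = [[-√3/2, -1/2], [1/2, -√3/2]].
R·v = [-√3/2·-3 + (-1/2)·2, 1/2·-3 + -√3/2·2] = (1.5981, -3.2321).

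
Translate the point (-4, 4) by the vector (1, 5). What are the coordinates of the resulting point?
(-3, 9)

Translation by (1, 5):
x' = -4 + 1 = -3
y' = 4 + 5 = 9
Homogeneous matrix: [[1, 0, 1], [0, 1, 5], [0, 0, 1]]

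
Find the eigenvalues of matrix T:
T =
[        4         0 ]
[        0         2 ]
λ = 2, 4

Solve det(T - λI) = 0. For a 2×2 matrix the characteristic equation is λ² - (trace)λ + det = 0.
trace(T) = a + d = 4 + 2 = 6.
det(T) = a*d - b*c = (4)*(2) - (0)*(0) = 8 - 0 = 8.
Characteristic equation: λ² - (6)λ + (8) = 0.
Discriminant = (6)² - 4*(8) = 36 - 32 = 4.
λ = (6 ± √4) / 2 = (6 ± 2) / 2 = 2, 4.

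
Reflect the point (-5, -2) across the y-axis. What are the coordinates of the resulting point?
(5, -2)

Reflection across y-axis: (-5, -2) → (5, -2)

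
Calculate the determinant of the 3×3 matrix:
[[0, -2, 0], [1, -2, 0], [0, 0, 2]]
4

Expansion along first row:
det = 0·det([[-2,0],[0,2]]) - -2·det([[1,0],[0,2]]) + 0·det([[1,-2],[0,0]])
    = 0·(-2·2 - 0·0) - -2·(1·2 - 0·0) + 0·(1·0 - -2·0)
    = 0·-4 - -2·2 + 0·0
    = 0 + 4 + 0 = 4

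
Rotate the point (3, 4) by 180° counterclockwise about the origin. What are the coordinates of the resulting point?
(-3, -4)

Rotation matrix R(θ) = [[cos θ, -sin θ], [sin θ, cos θ]]; for θ = 180°:
R = [[-1, 0], [0, -1]]
Result: R × [3, 4]ᵀ = [-1·3 + (0)·4, 0·3 + (-1)·4]ᵀ = (-3, -4)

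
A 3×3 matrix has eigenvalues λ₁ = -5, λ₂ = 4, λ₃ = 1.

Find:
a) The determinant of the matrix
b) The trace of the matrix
det = -20, trace = 0

Two standard eigenvalue identities:
- det(A) equals the product of the eigenvalues (counted with multiplicity).
- trace(A) equals the sum of the eigenvalues.
det(A) = (-5)*(4)*(1) = -20.
trace(A) = -5 + 4 + 1 = 0.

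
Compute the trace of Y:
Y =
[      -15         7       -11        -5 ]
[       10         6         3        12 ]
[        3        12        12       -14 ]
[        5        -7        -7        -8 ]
tr(Y) = -15 + 6 + 12 - 8 = -5

The trace of a square matrix is the sum of its diagonal entries.
Diagonal entries of Y: Y[0][0] = -15, Y[1][1] = 6, Y[2][2] = 12, Y[3][3] = -8.
tr(Y) = -15 + 6 + 12 - 8 = -5.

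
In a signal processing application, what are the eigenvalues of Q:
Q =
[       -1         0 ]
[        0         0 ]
λ = -1, 0

Solve det(Q - λI) = 0. For a 2×2 matrix the characteristic equation is λ² - (trace)λ + det = 0.
trace(Q) = a + d = -1 + 0 = -1.
det(Q) = a*d - b*c = (-1)*(0) - (0)*(0) = 0 - 0 = 0.
Characteristic equation: λ² - (-1)λ + (0) = 0.
Discriminant = (-1)² - 4*(0) = 1 - 0 = 1.
λ = (-1 ± √1) / 2 = (-1 ± 1) / 2 = -1, 0.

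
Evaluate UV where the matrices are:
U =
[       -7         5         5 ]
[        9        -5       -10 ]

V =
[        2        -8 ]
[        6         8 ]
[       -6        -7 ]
UV =
[      -14        61 ]
[       48       -42 ]

Matrix multiplication: (UV)[i][j] = sum over k of U[i][k] * V[k][j].
  (UV)[0][0] = (-7)*(2) + (5)*(6) + (5)*(-6) = -14
  (UV)[0][1] = (-7)*(-8) + (5)*(8) + (5)*(-7) = 61
  (UV)[1][0] = (9)*(2) + (-5)*(6) + (-10)*(-6) = 48
  (UV)[1][1] = (9)*(-8) + (-5)*(8) + (-10)*(-7) = -42
UV =
[      -14        61 ]
[       48       -42 ]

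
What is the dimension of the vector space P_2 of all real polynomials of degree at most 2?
Dimension = 3

A polynomial of degree at most 2 can be written as a₀ + a₁x + a₂x², with 3 free coefficients a₀, a₁, a₂.
The set {1, x, x²} is a basis: it spans P_2 (every such polynomial is a linear combination of these) and is linearly independent (a polynomial is zero iff all its coefficients are zero).
Therefore dim(P_2) = 2 + 1 = 3.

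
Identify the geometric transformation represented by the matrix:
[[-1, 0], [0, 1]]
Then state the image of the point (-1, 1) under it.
reflection across the y-axis; image of (-1, 1) is (1, 1)

This is a symmetric orthogonal matrix with determinant -1, which characterizes a reflection in ℝ².
The matrix [[-1, 0], [0, 1]] represents: reflection across the y-axis.
Applying it to (-1, 1): [-1·-1 + 0·1, 0·-1 + 1·1] = (1, 1).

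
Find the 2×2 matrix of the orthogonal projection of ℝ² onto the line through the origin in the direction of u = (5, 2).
[[25/29, 10/29], [10/29, 4/29]]

The orthogonal projection onto the line spanned by a nonzero vector u = (a, b) has matrix P = (u uᵀ) / (uᵀ u) = (1/(a² + b²)) · [[a², ab], [ab, b²]].
Here u = (5, 2), so a² + b² = 25 + 4 = 29.
P = (1/29) · [[25, 10], [10, 4]] = [[25/29, 10/29], [10/29, 4/29]].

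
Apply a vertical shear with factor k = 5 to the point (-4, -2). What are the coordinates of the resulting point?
(-4, -22)

Shear matrix for vertical shear with factor k = 5:
[[1, 0], [5, 1]]
Result: (-4, -2) → (-4, -22)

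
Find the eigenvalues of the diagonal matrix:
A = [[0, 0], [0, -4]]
λ₁ = 0, λ₂ = -4

The characteristic polynomial of A is det(A - λI) = (0 - λ)(-4 - λ) = 0.
The roots are λ = 0 and λ = -4, so the eigenvalues are the diagonal entries.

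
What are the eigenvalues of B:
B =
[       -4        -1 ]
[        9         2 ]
λ = -1, -1

Solve det(B - λI) = 0. For a 2×2 matrix the characteristic equation is λ² - (trace)λ + det = 0.
trace(B) = a + d = -4 + 2 = -2.
det(B) = a*d - b*c = (-4)*(2) - (-1)*(9) = -8 + 9 = 1.
Characteristic equation: λ² - (-2)λ + (1) = 0.
Discriminant = (-2)² - 4*(1) = 4 - 4 = 0.
λ = (-2 ± √0) / 2 = (-2 ± 0) / 2 = -1, -1.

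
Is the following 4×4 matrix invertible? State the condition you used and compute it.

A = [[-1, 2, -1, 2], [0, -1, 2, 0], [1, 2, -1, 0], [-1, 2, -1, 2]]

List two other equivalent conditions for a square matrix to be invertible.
No, not invertible; det(A) = 0 (two rows are equal, so the rows are linearly dependent). Equivalent conditions (failing for this A): rank(A) < 4; Ax = 0 has non-trivial solutions; 0 is an eigenvalue; the columns are linearly dependent.

To check invertibility, compute det(A).
In this matrix, row 0 and the last row are identical, so one row is a scalar multiple of another and the rows are linearly dependent.
A matrix with linearly dependent rows has det = 0 and is not invertible.
Equivalent failed conditions:
- rank(A) < 4.
- Ax = 0 has non-trivial solutions.
- 0 is an eigenvalue.
- The columns are linearly dependent.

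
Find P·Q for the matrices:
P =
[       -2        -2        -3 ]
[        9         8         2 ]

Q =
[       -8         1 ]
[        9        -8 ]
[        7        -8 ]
PQ =
[      -23        38 ]
[       14       -71 ]

Matrix multiplication: (PQ)[i][j] = sum over k of P[i][k] * Q[k][j].
  (PQ)[0][0] = (-2)*(-8) + (-2)*(9) + (-3)*(7) = -23
  (PQ)[0][1] = (-2)*(1) + (-2)*(-8) + (-3)*(-8) = 38
  (PQ)[1][0] = (9)*(-8) + (8)*(9) + (2)*(7) = 14
  (PQ)[1][1] = (9)*(1) + (8)*(-8) + (2)*(-8) = -71
PQ =
[      -23        38 ]
[       14       -71 ]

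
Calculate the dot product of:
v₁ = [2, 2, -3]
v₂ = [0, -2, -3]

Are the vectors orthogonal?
5, No

The dot product is the sum of products of corresponding components.
v₁·v₂ = (2)*(0) + (2)*(-2) + (-3)*(-3) = 0 - 4 + 9 = 5.
Two vectors are orthogonal iff their dot product is 0; here the dot product is 5, so the vectors are not orthogonal.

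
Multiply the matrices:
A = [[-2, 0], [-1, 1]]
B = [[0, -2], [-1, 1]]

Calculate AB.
[[0, 4], [-1, 3]]

Each entry (i,j) of AB = sum over k of A[i][k]*B[k][j].
(AB)[0][0] = (-2)*(0) + (0)*(-1) = 0
(AB)[0][1] = (-2)*(-2) + (0)*(1) = 4
(AB)[1][0] = (-1)*(0) + (1)*(-1) = -1
(AB)[1][1] = (-1)*(-2) + (1)*(1) = 3
AB = [[0, 4], [-1, 3]]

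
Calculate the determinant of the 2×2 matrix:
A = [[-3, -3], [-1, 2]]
-9

For A = [[a, b], [c, d]], det(A) = a*d - b*c.
det(A) = (-3)*(2) - (-3)*(-1) = -6 - 3 = -9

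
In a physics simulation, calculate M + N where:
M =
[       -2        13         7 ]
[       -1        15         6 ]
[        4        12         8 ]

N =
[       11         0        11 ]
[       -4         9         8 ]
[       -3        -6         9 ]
M + N =
[        9        13        18 ]
[       -5        24        14 ]
[        1         6        17 ]

Matrix addition is elementwise: (M+N)[i][j] = M[i][j] + N[i][j].
  (M+N)[0][0] = (-2) + (11) = 9
  (M+N)[0][1] = (13) + (0) = 13
  (M+N)[0][2] = (7) + (11) = 18
  (M+N)[1][0] = (-1) + (-4) = -5
  (M+N)[1][1] = (15) + (9) = 24
  (M+N)[1][2] = (6) + (8) = 14
  (M+N)[2][0] = (4) + (-3) = 1
  (M+N)[2][1] = (12) + (-6) = 6
  (M+N)[2][2] = (8) + (9) = 17
M + N =
[        9        13        18 ]
[       -5        24        14 ]
[        1         6        17 ]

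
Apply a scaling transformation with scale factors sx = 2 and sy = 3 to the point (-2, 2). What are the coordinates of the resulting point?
(-4, 6)

Scaling matrix:
[[2, 0], [0, 3]]
Result: (-2 × 2, 2 × 3) = (-4, 6)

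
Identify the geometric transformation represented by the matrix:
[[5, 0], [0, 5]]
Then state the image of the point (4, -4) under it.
uniform scaling by factor 5; image of (4, -4) is (20, -20)

This is a diagonal matrix with equal entries 5, so it scales both axes by the same factor 5.
The matrix [[5, 0], [0, 5]] represents: uniform scaling by factor 5.
Applying it to (4, -4): [5·4 + 0·-4, 0·4 + 5·-4] = (20, -20).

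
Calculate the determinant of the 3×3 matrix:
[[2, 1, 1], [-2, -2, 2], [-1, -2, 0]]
8

Expansion along first row:
det = 2·det([[-2,2],[-2,0]]) - 1·det([[-2,2],[-1,0]]) + 1·det([[-2,-2],[-1,-2]])
    = 2·(-2·0 - 2·-2) - 1·(-2·0 - 2·-1) + 1·(-2·-2 - -2·-1)
    = 2·4 - 1·2 + 1·2
    = 8 + -2 + 2 = 8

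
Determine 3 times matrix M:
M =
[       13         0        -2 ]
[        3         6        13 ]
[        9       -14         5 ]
3M =
[       39         0        -6 ]
[        9        18        39 ]
[       27       -42        15 ]

Scalar multiplication is elementwise: (3M)[i][j] = 3 * M[i][j].
  (3M)[0][0] = 3 * (13) = 39
  (3M)[0][1] = 3 * (0) = 0
  (3M)[0][2] = 3 * (-2) = -6
  (3M)[1][0] = 3 * (3) = 9
  (3M)[1][1] = 3 * (6) = 18
  (3M)[1][2] = 3 * (13) = 39
  (3M)[2][0] = 3 * (9) = 27
  (3M)[2][1] = 3 * (-14) = -42
  (3M)[2][2] = 3 * (5) = 15
3M =
[       39         0        -6 ]
[        9        18        39 ]
[       27       -42        15 ]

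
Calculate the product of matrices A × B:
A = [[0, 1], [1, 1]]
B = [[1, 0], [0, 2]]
[[0, 2], [1, 2]]

Matrix multiplication:
C[0][0] = 0×1 + 1×0 = 0
C[0][1] = 0×0 + 1×2 = 2
C[1][0] = 1×1 + 1×0 = 1
C[1][1] = 1×0 + 1×2 = 2
Result: [[0, 2], [1, 2]]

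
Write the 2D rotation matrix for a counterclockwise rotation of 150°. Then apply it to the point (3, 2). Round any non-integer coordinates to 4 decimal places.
R = [[-√3/2, -1/2], [1/2, -√3/2]]; R·(3, 2) = (-3.5981, -0.2321)

Rotation matrix formula: R(θ) = [[cos θ, -sin θ], [sin θ, cos θ]]
For θ = 150°:
cos(150°) = -√3/2
sin(150°) = 1/2
R = [[-√3/2, -1/2], [1/2, -√3/2]]
Apply to (3, 2): [-√3/2·3 + (-1/2)·2, 1/2·3 + -√3/2·2] = (-3.5981, -0.2321)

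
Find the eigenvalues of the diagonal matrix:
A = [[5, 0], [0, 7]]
λ₁ = 5, λ₂ = 7

The characteristic polynomial of A is det(A - λI) = (5 - λ)(7 - λ) = 0.
The roots are λ = 5 and λ = 7, so the eigenvalues are the diagonal entries.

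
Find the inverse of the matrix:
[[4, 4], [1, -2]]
[[1/6, 1/3], [1/12, -1/3]]

For [[a,b],[c,d]], inverse = (1/det)·[[d,-b],[-c,a]]
det = 4·-2 - 4·1 = -12
Inverse = (1/-12)·[[-2, -4], [-1, 4]]
        = [[1/6, 1/3], [1/12, -1/3]]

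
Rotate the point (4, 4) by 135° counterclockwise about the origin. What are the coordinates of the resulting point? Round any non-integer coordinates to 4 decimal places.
(-5.6569, 0.0000)

Rotation matrix R(θ) = [[cos θ, -sin θ], [sin θ, cos θ]]; for θ = 135°:
R = [[-√2/2, -√2/2], [√2/2, -√2/2]]
Result: R × [4, 4]ᵀ = [-√2/2·4 + (-√2/2)·4, √2/2·4 + (-√2/2)·4]ᵀ = (-5.6569, 0.0000)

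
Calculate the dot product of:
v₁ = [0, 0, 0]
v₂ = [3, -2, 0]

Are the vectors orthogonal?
0, Yes

The dot product is the sum of products of corresponding components.
v₁·v₂ = (0)*(3) + (0)*(-2) + (0)*(0) = 0 + 0 + 0 = 0.
Two vectors are orthogonal iff their dot product is 0; here the dot product is 0, so the vectors are orthogonal.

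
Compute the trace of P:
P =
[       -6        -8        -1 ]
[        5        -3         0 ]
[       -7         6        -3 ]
tr(P) = -6 - 3 - 3 = -12

The trace of a square matrix is the sum of its diagonal entries.
Diagonal entries of P: P[0][0] = -6, P[1][1] = -3, P[2][2] = -3.
tr(P) = -6 - 3 - 3 = -12.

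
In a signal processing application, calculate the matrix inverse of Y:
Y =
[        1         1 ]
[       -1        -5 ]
det(Y) = -4
Y⁻¹ =
[      5/4       1/4 ]
[     -1/4      -1/4 ]

For a 2×2 matrix Y = [[a, b], [c, d]] with det(Y) ≠ 0, Y⁻¹ = (1/det(Y)) * [[d, -b], [-c, a]].
det(Y) = (1)*(-5) - (1)*(-1) = -5 + 1 = -4.
Y⁻¹ = (1/-4) * [[-5, -1], [1, 1]].
Dividing each entry by -4 and reducing:
Y⁻¹ =
[      5/4       1/4 ]
[     -1/4      -1/4 ]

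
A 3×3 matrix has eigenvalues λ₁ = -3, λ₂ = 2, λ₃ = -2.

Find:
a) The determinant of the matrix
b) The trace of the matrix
det = 12, trace = -3

Two standard eigenvalue identities:
- det(A) equals the product of the eigenvalues (counted with multiplicity).
- trace(A) equals the sum of the eigenvalues.
det(A) = (-3)*(2)*(-2) = 12.
trace(A) = -3 + 2 - 2 = -3.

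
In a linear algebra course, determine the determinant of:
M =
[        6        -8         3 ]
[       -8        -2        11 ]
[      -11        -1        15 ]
det(M) = -148

Expand along row 0 (cofactor expansion): det(M) = a*(e*i - f*h) - b*(d*i - f*g) + c*(d*h - e*g), where the 3×3 is [[a, b, c], [d, e, f], [g, h, i]].
Minor M_00 = (-2)*(15) - (11)*(-1) = -30 + 11 = -19.
Minor M_01 = (-8)*(15) - (11)*(-11) = -120 + 121 = 1.
Minor M_02 = (-8)*(-1) - (-2)*(-11) = 8 - 22 = -14.
det(M) = (6)*(-19) - (-8)*(1) + (3)*(-14) = -114 + 8 - 42 = -148.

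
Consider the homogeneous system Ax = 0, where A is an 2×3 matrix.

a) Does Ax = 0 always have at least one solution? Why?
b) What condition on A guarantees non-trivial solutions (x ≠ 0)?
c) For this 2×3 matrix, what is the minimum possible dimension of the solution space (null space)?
a) Yes, x = 0 is always a solution. b) When A has linearly dependent columns (rank < n). c) Minimum nullity = 1.

a) x = 0 satisfies A·0 = 0, so the zero vector is always a solution.
b) Non-trivial solutions exist iff the columns of A are linearly dependent, equivalently rank(A) < n (the number of columns).
c) By rank-nullity, rank(A) + nullity(A) = n = 3. Since A has only 2 rows, rank(A) ≤ 2, so nullity(A) ≥ 3 - 2 = 1.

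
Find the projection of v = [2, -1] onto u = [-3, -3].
[1/2, 1/2]

The projection of v onto u is proj_u(v) = ((v·u) / (u·u)) · u.
v·u = (2)*(-3) + (-1)*(-3) = -3.
u·u = (-3)*(-3) + (-3)*(-3) = 18.
coefficient = -3 / 18 = -1/6.
proj_u(v) = -1/6 · [-3, -3] = [1/2, 1/2].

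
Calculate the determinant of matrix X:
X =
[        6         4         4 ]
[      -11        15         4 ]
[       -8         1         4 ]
det(X) = 820

Expand along row 0 (cofactor expansion): det(X) = a*(e*i - f*h) - b*(d*i - f*g) + c*(d*h - e*g), where the 3×3 is [[a, b, c], [d, e, f], [g, h, i]].
Minor M_00 = (15)*(4) - (4)*(1) = 60 - 4 = 56.
Minor M_01 = (-11)*(4) - (4)*(-8) = -44 + 32 = -12.
Minor M_02 = (-11)*(1) - (15)*(-8) = -11 + 120 = 109.
det(X) = (6)*(56) - (4)*(-12) + (4)*(109) = 336 + 48 + 436 = 820.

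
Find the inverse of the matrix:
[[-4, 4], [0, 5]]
[[-1/4, 1/5], [0, 1/5]]

For [[a,b],[c,d]], inverse = (1/det)·[[d,-b],[-c,a]]
det = -4·5 - 4·0 = -20
Inverse = (1/-20)·[[5, -4], [0, -4]]
        = [[-1/4, 1/5], [0, 1/5]]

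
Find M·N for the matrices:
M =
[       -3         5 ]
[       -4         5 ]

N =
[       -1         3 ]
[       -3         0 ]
MN =
[      -12        -9 ]
[      -11       -12 ]

Matrix multiplication: (MN)[i][j] = sum over k of M[i][k] * N[k][j].
  (MN)[0][0] = (-3)*(-1) + (5)*(-3) = -12
  (MN)[0][1] = (-3)*(3) + (5)*(0) = -9
  (MN)[1][0] = (-4)*(-1) + (5)*(-3) = -11
  (MN)[1][1] = (-4)*(3) + (5)*(0) = -12
MN =
[      -12        -9 ]
[      -11       -12 ]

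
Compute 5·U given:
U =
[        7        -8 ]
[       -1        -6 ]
5U =
[       35       -40 ]
[       -5       -30 ]

Scalar multiplication is elementwise: (5U)[i][j] = 5 * U[i][j].
  (5U)[0][0] = 5 * (7) = 35
  (5U)[0][1] = 5 * (-8) = -40
  (5U)[1][0] = 5 * (-1) = -5
  (5U)[1][1] = 5 * (-6) = -30
5U =
[       35       -40 ]
[       -5       -30 ]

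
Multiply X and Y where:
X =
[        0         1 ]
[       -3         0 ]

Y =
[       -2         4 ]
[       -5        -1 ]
XY =
[       -5        -1 ]
[        6       -12 ]

Matrix multiplication: (XY)[i][j] = sum over k of X[i][k] * Y[k][j].
  (XY)[0][0] = (0)*(-2) + (1)*(-5) = -5
  (XY)[0][1] = (0)*(4) + (1)*(-1) = -1
  (XY)[1][0] = (-3)*(-2) + (0)*(-5) = 6
  (XY)[1][1] = (-3)*(4) + (0)*(-1) = -12
XY =
[       -5        -1 ]
[        6       -12 ]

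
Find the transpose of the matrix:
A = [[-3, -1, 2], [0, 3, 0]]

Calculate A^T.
[[-3, 0], [-1, 3], [2, 0]]

The transpose sends entry (i,j) to (j,i); rows become columns.
Row 0 of A: [-3, -1, 2] -> column 0 of A^T.
Row 1 of A: [0, 3, 0] -> column 1 of A^T.
A^T = [[-3, 0], [-1, 3], [2, 0]]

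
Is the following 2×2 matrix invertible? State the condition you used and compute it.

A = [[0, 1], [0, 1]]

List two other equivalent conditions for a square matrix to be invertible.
No, not invertible; det(A) = 0 (two rows are equal, so the rows are linearly dependent). Equivalent conditions (failing for this A): rank(A) < 2; Ax = 0 has non-trivial solutions; 0 is an eigenvalue; the columns are linearly dependent.

To check invertibility, compute det(A).
In this matrix, row 0 and the last row are identical, so one row is a scalar multiple of another and the rows are linearly dependent.
A matrix with linearly dependent rows has det = 0 and is not invertible.
Equivalent failed conditions:
- rank(A) < 2.
- Ax = 0 has non-trivial solutions.
- 0 is an eigenvalue.
- The columns are linearly dependent.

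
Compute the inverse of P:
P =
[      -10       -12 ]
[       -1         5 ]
det(P) = -62
P⁻¹ =
[    -5/62     -6/31 ]
[    -1/62      5/31 ]

For a 2×2 matrix P = [[a, b], [c, d]] with det(P) ≠ 0, P⁻¹ = (1/det(P)) * [[d, -b], [-c, a]].
det(P) = (-10)*(5) - (-12)*(-1) = -50 - 12 = -62.
P⁻¹ = (1/-62) * [[5, 12], [1, -10]].
Dividing each entry by -62 and reducing:
P⁻¹ =
[    -5/62     -6/31 ]
[    -1/62      5/31 ]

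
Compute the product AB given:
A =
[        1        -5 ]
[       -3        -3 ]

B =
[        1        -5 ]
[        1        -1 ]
AB =
[       -4         0 ]
[       -6        18 ]

Matrix multiplication: (AB)[i][j] = sum over k of A[i][k] * B[k][j].
  (AB)[0][0] = (1)*(1) + (-5)*(1) = -4
  (AB)[0][1] = (1)*(-5) + (-5)*(-1) = 0
  (AB)[1][0] = (-3)*(1) + (-3)*(1) = -6
  (AB)[1][1] = (-3)*(-5) + (-3)*(-1) = 18
AB =
[       -4         0 ]
[       -6        18 ]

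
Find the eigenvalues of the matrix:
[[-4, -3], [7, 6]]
λ = -1 and λ = 3

Characteristic equation: det(A - λI) = 0
λ² - (trace)λ + (det) = 0
λ² - (2)λ + (-3) = 0
λ² - 2λ - 3 = 0
Solving: λ = -1, 3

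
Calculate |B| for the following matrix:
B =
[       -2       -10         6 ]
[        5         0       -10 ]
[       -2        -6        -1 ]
det(B) = -310

Expand along row 0 (cofactor expansion): det(B) = a*(e*i - f*h) - b*(d*i - f*g) + c*(d*h - e*g), where the 3×3 is [[a, b, c], [d, e, f], [g, h, i]].
Minor M_00 = (0)*(-1) - (-10)*(-6) = 0 - 60 = -60.
Minor M_01 = (5)*(-1) - (-10)*(-2) = -5 - 20 = -25.
Minor M_02 = (5)*(-6) - (0)*(-2) = -30 - 0 = -30.
det(B) = (-2)*(-60) - (-10)*(-25) + (6)*(-30) = 120 - 250 - 180 = -310.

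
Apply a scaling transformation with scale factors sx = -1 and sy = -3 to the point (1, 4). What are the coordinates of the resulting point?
(-1, -12)

Scaling matrix:
[[-1, 0], [0, -3]]
Result: (1 × -1, 4 × -3) = (-1, -12)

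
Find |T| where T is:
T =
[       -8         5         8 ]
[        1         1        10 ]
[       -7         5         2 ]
det(T) = 120

Expand along row 0 (cofactor expansion): det(T) = a*(e*i - f*h) - b*(d*i - f*g) + c*(d*h - e*g), where the 3×3 is [[a, b, c], [d, e, f], [g, h, i]].
Minor M_00 = (1)*(2) - (10)*(5) = 2 - 50 = -48.
Minor M_01 = (1)*(2) - (10)*(-7) = 2 + 70 = 72.
Minor M_02 = (1)*(5) - (1)*(-7) = 5 + 7 = 12.
det(T) = (-8)*(-48) - (5)*(72) + (8)*(12) = 384 - 360 + 96 = 120.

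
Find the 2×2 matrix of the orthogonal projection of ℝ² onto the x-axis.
[[1, 0], [0, 0]]

The orthogonal projection onto the line spanned by a nonzero vector u = (a, b) has matrix P = (u uᵀ) / (uᵀ u) = (1/(a² + b²)) · [[a², ab], [ab, b²]].
Here u = (1, 0), so a² + b² = 1 + 0 = 1.
P = (1/1) · [[1, 0], [0, 0]] = [[1, 0], [0, 0]].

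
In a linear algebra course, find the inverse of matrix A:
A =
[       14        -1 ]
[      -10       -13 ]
det(A) = -192
A⁻¹ =
[   13/192    -1/192 ]
[    -5/96     -7/96 ]

For a 2×2 matrix A = [[a, b], [c, d]] with det(A) ≠ 0, A⁻¹ = (1/det(A)) * [[d, -b], [-c, a]].
det(A) = (14)*(-13) - (-1)*(-10) = -182 - 10 = -192.
A⁻¹ = (1/-192) * [[-13, 1], [10, 14]].
Dividing each entry by -192 and reducing:
A⁻¹ =
[   13/192    -1/192 ]
[    -5/96     -7/96 ]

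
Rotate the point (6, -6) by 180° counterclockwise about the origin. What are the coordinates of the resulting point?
(-6, 6)

Rotation matrix R(θ) = [[cos θ, -sin θ], [sin θ, cos θ]]; for θ = 180°:
R = [[-1, 0], [0, -1]]
Result: R × [6, -6]ᵀ = [-1·6 + (0)·-6, 0·6 + (-1)·-6]ᵀ = (-6, 6)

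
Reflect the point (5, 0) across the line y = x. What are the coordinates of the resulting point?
(0, 5)

Reflection across line y = x: (5, 0) → (0, 5)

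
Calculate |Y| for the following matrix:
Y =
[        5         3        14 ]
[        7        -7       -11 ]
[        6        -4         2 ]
det(Y) = -334

Expand along row 0 (cofactor expansion): det(Y) = a*(e*i - f*h) - b*(d*i - f*g) + c*(d*h - e*g), where the 3×3 is [[a, b, c], [d, e, f], [g, h, i]].
Minor M_00 = (-7)*(2) - (-11)*(-4) = -14 - 44 = -58.
Minor M_01 = (7)*(2) - (-11)*(6) = 14 + 66 = 80.
Minor M_02 = (7)*(-4) - (-7)*(6) = -28 + 42 = 14.
det(Y) = (5)*(-58) - (3)*(80) + (14)*(14) = -290 - 240 + 196 = -334.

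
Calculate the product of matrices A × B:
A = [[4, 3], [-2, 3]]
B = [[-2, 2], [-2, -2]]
[[-14, 2], [-2, -10]]

Matrix multiplication:
C[0][0] = 4×-2 + 3×-2 = -14
C[0][1] = 4×2 + 3×-2 = 2
C[1][0] = -2×-2 + 3×-2 = -2
C[1][1] = -2×2 + 3×-2 = -10
Result: [[-14, 2], [-2, -10]]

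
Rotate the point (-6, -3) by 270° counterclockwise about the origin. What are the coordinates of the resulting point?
(-3, 6)

Rotation matrix R(θ) = [[cos θ, -sin θ], [sin θ, cos θ]]; for θ = 270°:
R = [[0, 1], [-1, 0]]
Result: R × [-6, -3]ᵀ = [0·-6 + (1)·-3, -1·-6 + (0)·-3]ᵀ = (-3, 6)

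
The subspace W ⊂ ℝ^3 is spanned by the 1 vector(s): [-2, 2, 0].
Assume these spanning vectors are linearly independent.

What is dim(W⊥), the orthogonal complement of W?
dim(W⊥) = 2

For any subspace W of ℝ^n, dim(W) + dim(W⊥) = n (the whole-space dimension).
Here the given 1 vectors are linearly independent, so dim(W) = 1.
Thus dim(W⊥) = n - dim(W) = 3 - 1 = 2.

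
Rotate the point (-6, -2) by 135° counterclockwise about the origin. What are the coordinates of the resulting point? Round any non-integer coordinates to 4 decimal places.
(5.6569, -2.8284)

Rotation matrix R(θ) = [[cos θ, -sin θ], [sin θ, cos θ]]; for θ = 135°:
R = [[-√2/2, -√2/2], [√2/2, -√2/2]]
Result: R × [-6, -2]ᵀ = [-√2/2·-6 + (-√2/2)·-2, √2/2·-6 + (-√2/2)·-2]ᵀ = (5.6569, -2.8284)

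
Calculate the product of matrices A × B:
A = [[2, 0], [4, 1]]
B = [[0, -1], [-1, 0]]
[[0, -2], [-1, -4]]

Matrix multiplication:
C[0][0] = 2×0 + 0×-1 = 0
C[0][1] = 2×-1 + 0×0 = -2
C[1][0] = 4×0 + 1×-1 = -1
C[1][1] = 4×-1 + 1×0 = -4
Result: [[0, -2], [-1, -4]]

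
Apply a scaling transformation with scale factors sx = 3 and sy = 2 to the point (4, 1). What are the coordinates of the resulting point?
(12, 2)

Scaling matrix:
[[3, 0], [0, 2]]
Result: (4 × 3, 1 × 2) = (12, 2)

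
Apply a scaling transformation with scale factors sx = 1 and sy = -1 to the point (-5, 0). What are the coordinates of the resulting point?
(-5, 0)

Scaling matrix:
[[1, 0], [0, -1]]
Result: (-5 × 1, 0 × -1) = (-5, 0)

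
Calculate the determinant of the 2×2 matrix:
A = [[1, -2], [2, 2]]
6

For A = [[a, b], [c, d]], det(A) = a*d - b*c.
det(A) = (1)*(2) - (-2)*(2) = 2 - -4 = 6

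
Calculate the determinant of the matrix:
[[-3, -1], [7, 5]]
-8

For a 2×2 matrix [[a, b], [c, d]], det = ad - bc
det = (-3)(5) - (-1)(7) = -15 - -7 = -8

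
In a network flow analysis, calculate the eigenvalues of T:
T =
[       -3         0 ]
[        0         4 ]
λ = -3, 4

Solve det(T - λI) = 0. For a 2×2 matrix the characteristic equation is λ² - (trace)λ + det = 0.
trace(T) = a + d = -3 + 4 = 1.
det(T) = a*d - b*c = (-3)*(4) - (0)*(0) = -12 - 0 = -12.
Characteristic equation: λ² - (1)λ + (-12) = 0.
Discriminant = (1)² - 4*(-12) = 1 + 48 = 49.
λ = (1 ± √49) / 2 = (1 ± 7) / 2 = -3, 4.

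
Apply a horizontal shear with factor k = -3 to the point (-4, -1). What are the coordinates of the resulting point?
(-1, -1)

Shear matrix for horizontal shear with factor k = -3:
[[1, -3], [0, 1]]
Result: (-4, -1) → (-1, -1)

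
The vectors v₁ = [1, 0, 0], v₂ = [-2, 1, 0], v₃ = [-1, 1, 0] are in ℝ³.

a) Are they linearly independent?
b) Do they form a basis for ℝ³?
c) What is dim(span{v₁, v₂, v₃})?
Not independent, not a basis, dim(span) = 2

Check whether v₃ can be written as a linear combination of v₁ and v₂.
v₃ = (1)·v₁ + (1)·v₂ = [-1, 1, 0], so the three vectors are linearly dependent.
Thus they do not form a basis for ℝ³, and dim(span{v₁, v₂, v₃}) = 2 (spanned by v₁ and v₂).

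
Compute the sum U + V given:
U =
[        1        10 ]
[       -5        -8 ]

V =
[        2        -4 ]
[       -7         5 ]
U + V =
[        3         6 ]
[      -12        -3 ]

Matrix addition is elementwise: (U+V)[i][j] = U[i][j] + V[i][j].
  (U+V)[0][0] = (1) + (2) = 3
  (U+V)[0][1] = (10) + (-4) = 6
  (U+V)[1][0] = (-5) + (-7) = -12
  (U+V)[1][1] = (-8) + (5) = -3
U + V =
[        3         6 ]
[      -12        -3 ]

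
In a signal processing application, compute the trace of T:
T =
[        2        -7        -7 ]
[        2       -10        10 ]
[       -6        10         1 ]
tr(T) = 2 - 10 + 1 = -7

The trace of a square matrix is the sum of its diagonal entries.
Diagonal entries of T: T[0][0] = 2, T[1][1] = -10, T[2][2] = 1.
tr(T) = 2 - 10 + 1 = -7.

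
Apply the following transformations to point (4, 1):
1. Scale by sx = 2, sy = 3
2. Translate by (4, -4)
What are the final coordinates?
(12, -1)

Step 1: Scale (4, 1) by (sx, sy) = (2, 3) → (8, 3)
Step 2: Translate by (4, -4) → (12, -1)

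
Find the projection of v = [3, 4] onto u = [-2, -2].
[7/2, 7/2]

The projection of v onto u is proj_u(v) = ((v·u) / (u·u)) · u.
v·u = (3)*(-2) + (4)*(-2) = -14.
u·u = (-2)*(-2) + (-2)*(-2) = 8.
coefficient = -14 / 8 = -7/4.
proj_u(v) = -7/4 · [-2, -2] = [7/2, 7/2].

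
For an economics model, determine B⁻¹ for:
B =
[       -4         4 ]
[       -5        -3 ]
det(B) = 32
B⁻¹ =
[    -3/32      -1/8 ]
[     5/32      -1/8 ]

For a 2×2 matrix B = [[a, b], [c, d]] with det(B) ≠ 0, B⁻¹ = (1/det(B)) * [[d, -b], [-c, a]].
det(B) = (-4)*(-3) - (4)*(-5) = 12 + 20 = 32.
B⁻¹ = (1/32) * [[-3, -4], [5, -4]].
Dividing each entry by 32 and reducing:
B⁻¹ =
[    -3/32      -1/8 ]
[     5/32      -1/8 ]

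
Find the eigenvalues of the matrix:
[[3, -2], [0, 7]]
λ = 3 and λ = 7

Characteristic equation: det(A - λI) = 0
λ² - (trace)λ + (det) = 0
λ² - (10)λ + (21) = 0
λ² - 10λ + 21 = 0
Solving: λ = 3, 7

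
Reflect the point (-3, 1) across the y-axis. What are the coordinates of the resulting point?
(3, 1)

Reflection across y-axis: (-3, 1) → (3, 1)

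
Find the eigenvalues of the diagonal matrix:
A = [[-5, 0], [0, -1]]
λ₁ = -5, λ₂ = -1

The characteristic polynomial of A is det(A - λI) = (-5 - λ)(-1 - λ) = 0.
The roots are λ = -5 and λ = -1, so the eigenvalues are the diagonal entries.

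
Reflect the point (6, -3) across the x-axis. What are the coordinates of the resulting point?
(6, 3)

Reflection across x-axis: (6, -3) → (6, 3)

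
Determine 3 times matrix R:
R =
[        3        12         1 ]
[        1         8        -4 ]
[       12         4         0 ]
3R =
[        9        36         3 ]
[        3        24       -12 ]
[       36        12         0 ]

Scalar multiplication is elementwise: (3R)[i][j] = 3 * R[i][j].
  (3R)[0][0] = 3 * (3) = 9
  (3R)[0][1] = 3 * (12) = 36
  (3R)[0][2] = 3 * (1) = 3
  (3R)[1][0] = 3 * (1) = 3
  (3R)[1][1] = 3 * (8) = 24
  (3R)[1][2] = 3 * (-4) = -12
  (3R)[2][0] = 3 * (12) = 36
  (3R)[2][1] = 3 * (4) = 12
  (3R)[2][2] = 3 * (0) = 0
3R =
[        9        36         3 ]
[        3        24       -12 ]
[       36        12         0 ]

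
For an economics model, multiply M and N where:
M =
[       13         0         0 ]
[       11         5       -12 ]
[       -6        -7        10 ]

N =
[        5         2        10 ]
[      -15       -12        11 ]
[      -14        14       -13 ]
MN =
[       65        26       130 ]
[      148      -206       321 ]
[      -65       212      -267 ]

Matrix multiplication: (MN)[i][j] = sum over k of M[i][k] * N[k][j].
  (MN)[0][0] = (13)*(5) + (0)*(-15) + (0)*(-14) = 65
  (MN)[0][1] = (13)*(2) + (0)*(-12) + (0)*(14) = 26
  (MN)[0][2] = (13)*(10) + (0)*(11) + (0)*(-13) = 130
  (MN)[1][0] = (11)*(5) + (5)*(-15) + (-12)*(-14) = 148
  (MN)[1][1] = (11)*(2) + (5)*(-12) + (-12)*(14) = -206
  (MN)[1][2] = (11)*(10) + (5)*(11) + (-12)*(-13) = 321
  (MN)[2][0] = (-6)*(5) + (-7)*(-15) + (10)*(-14) = -65
  (MN)[2][1] = (-6)*(2) + (-7)*(-12) + (10)*(14) = 212
  (MN)[2][2] = (-6)*(10) + (-7)*(11) + (10)*(-13) = -267
MN =
[       65        26       130 ]
[      148      -206       321 ]
[      -65       212      -267 ]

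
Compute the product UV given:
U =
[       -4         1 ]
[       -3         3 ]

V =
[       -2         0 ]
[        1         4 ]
UV =
[        9         4 ]
[        9        12 ]

Matrix multiplication: (UV)[i][j] = sum over k of U[i][k] * V[k][j].
  (UV)[0][0] = (-4)*(-2) + (1)*(1) = 9
  (UV)[0][1] = (-4)*(0) + (1)*(4) = 4
  (UV)[1][0] = (-3)*(-2) + (3)*(1) = 9
  (UV)[1][1] = (-3)*(0) + (3)*(4) = 12
UV =
[        9         4 ]
[        9        12 ]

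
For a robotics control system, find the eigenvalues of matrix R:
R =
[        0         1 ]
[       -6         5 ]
λ = 2, 3

Solve det(R - λI) = 0. For a 2×2 matrix the characteristic equation is λ² - (trace)λ + det = 0.
trace(R) = a + d = 0 + 5 = 5.
det(R) = a*d - b*c = (0)*(5) - (1)*(-6) = 0 + 6 = 6.
Characteristic equation: λ² - (5)λ + (6) = 0.
Discriminant = (5)² - 4*(6) = 25 - 24 = 1.
λ = (5 ± √1) / 2 = (5 ± 1) / 2 = 2, 3.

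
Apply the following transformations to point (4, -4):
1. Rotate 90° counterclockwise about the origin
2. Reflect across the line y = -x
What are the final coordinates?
(-4, -4)

Step 1: Rotate 90° → (4, 4)
Step 2: Reflect across the line y = -x → (-4, -4)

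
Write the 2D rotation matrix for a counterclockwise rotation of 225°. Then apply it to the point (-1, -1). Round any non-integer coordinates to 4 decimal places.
R = [[-√2/2, √2/2], [-√2/2, -√2/2]]; R·(-1, -1) = (0.0000, 1.4142)

Rotation matrix formula: R(θ) = [[cos θ, -sin θ], [sin θ, cos θ]]
For θ = 225°:
cos(225°) = -√2/2
sin(225°) = -√2/2
R = [[-√2/2, √2/2], [-√2/2, -√2/2]]
Apply to (-1, -1): [-√2/2·-1 + (√2/2)·-1, -√2/2·-1 + -√2/2·-1] = (0.0000, 1.4142)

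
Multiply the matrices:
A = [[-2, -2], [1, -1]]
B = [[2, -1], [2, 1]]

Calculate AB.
[[-8, 0], [0, -2]]

Each entry (i,j) of AB = sum over k of A[i][k]*B[k][j].
(AB)[0][0] = (-2)*(2) + (-2)*(2) = -8
(AB)[0][1] = (-2)*(-1) + (-2)*(1) = 0
(AB)[1][0] = (1)*(2) + (-1)*(2) = 0
(AB)[1][1] = (1)*(-1) + (-1)*(1) = -2
AB = [[-8, 0], [0, -2]]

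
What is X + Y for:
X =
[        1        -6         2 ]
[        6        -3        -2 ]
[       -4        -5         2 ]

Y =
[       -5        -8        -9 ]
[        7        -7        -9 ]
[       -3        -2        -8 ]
X + Y =
[       -4       -14        -7 ]
[       13       -10       -11 ]
[       -7        -7        -6 ]

Matrix addition is elementwise: (X+Y)[i][j] = X[i][j] + Y[i][j].
  (X+Y)[0][0] = (1) + (-5) = -4
  (X+Y)[0][1] = (-6) + (-8) = -14
  (X+Y)[0][2] = (2) + (-9) = -7
  (X+Y)[1][0] = (6) + (7) = 13
  (X+Y)[1][1] = (-3) + (-7) = -10
  (X+Y)[1][2] = (-2) + (-9) = -11
  (X+Y)[2][0] = (-4) + (-3) = -7
  (X+Y)[2][1] = (-5) + (-2) = -7
  (X+Y)[2][2] = (2) + (-8) = -6
X + Y =
[       -4       -14        -7 ]
[       13       -10       -11 ]
[       -7        -7        -6 ]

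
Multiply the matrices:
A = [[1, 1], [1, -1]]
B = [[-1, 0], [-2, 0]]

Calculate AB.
[[-3, 0], [1, 0]]

Each entry (i,j) of AB = sum over k of A[i][k]*B[k][j].
(AB)[0][0] = (1)*(-1) + (1)*(-2) = -3
(AB)[0][1] = (1)*(0) + (1)*(0) = 0
(AB)[1][0] = (1)*(-1) + (-1)*(-2) = 1
(AB)[1][1] = (1)*(0) + (-1)*(0) = 0
AB = [[-3, 0], [1, 0]]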